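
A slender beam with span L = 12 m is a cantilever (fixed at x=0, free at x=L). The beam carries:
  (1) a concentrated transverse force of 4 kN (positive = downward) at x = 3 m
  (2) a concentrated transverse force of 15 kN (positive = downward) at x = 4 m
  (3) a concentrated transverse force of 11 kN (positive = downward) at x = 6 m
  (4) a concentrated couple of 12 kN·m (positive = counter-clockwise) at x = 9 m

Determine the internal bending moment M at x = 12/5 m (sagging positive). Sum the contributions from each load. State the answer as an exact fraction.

M(12/5) = -54 kN·m

Load 1 — point force P=4 kN at a=3 m (b=L-a=9):
  M_1 = -P(a-x)  [x≤a] = -4·(3-(12/5)) = -12/5 kN·m
Load 2 — point force P=15 kN at a=4 m (b=L-a=8):
  M_2 = -P(a-x)  [x≤a] = -15·(4-(12/5)) = -24 kN·m
Load 3 — point force P=11 kN at a=6 m (b=L-a=6):
  M_3 = -P(a-x)  [x≤a] = -11·(6-(12/5)) = -198/5 kN·m
Load 4 — applied couple M₀=12 kN·m at a=9 m (b=L-a=3):
  M_4 = M₀  [x≤a] = 12 = 12 kN·m
Superposition: M = Σ M_i = -54 kN·m ≈ -54.000000 kN·m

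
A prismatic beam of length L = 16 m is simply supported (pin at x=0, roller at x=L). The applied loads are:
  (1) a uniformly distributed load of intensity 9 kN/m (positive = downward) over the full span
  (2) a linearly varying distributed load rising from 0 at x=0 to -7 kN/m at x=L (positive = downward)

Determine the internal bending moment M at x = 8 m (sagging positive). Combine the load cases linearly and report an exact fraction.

Load 1 — uniform load w=9 kN/m over full span:
  M_1 = wx(L-x)/2 = 9·8·(16-8)/2 = 288 kN·m
Load 2 — triangular load w₀=-7 kN/m (0→w₀ over full span):
  M_2 = w₀Lx/6 - w₀x³/(6L) = (-7)·16·8/6 - (-7)·8³/(6·16) = -112 kN·m
Superposition: M = Σ M_i = 176 kN·m ≈ 176.000000 kN·m

M(8) = 176 kN·m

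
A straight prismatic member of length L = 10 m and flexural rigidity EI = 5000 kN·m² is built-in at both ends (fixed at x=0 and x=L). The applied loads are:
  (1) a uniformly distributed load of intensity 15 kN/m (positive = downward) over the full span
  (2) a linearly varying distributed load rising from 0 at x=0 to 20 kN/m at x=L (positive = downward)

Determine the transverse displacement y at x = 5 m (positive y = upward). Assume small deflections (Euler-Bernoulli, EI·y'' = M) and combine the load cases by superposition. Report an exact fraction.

y(5) = -25/192 m

Load 1 — uniform load w=15 kN/m over full span:
  y_1 = -wx²(L-x)²/(24EI) = -15·5²·(10-5)²/(24·5000) = -5/64 m
Load 2 — triangular load w₀=20 kN/m (0→w₀ over full span):
  y_2 = -w₀x²(L-x)²(x+2L)/(120LEI) = -20·5²·(10-5)²·(5+2·10)/(120·10·5000) = -5/96 m
Superposition: y = Σ y_i = -25/192 m ≈ -0.130208 m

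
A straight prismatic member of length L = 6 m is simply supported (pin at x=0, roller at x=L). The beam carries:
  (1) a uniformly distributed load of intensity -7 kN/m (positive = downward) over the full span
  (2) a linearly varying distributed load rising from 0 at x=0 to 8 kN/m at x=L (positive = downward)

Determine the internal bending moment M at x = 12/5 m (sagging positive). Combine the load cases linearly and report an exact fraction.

Load 1 — uniform load w=-7 kN/m over full span:
  M_1 = wx(L-x)/2 = (-7)·(12/5)·(6-(12/5))/2 = -756/25 kN·m
Load 2 — triangular load w₀=8 kN/m (0→w₀ over full span):
  M_2 = w₀Lx/6 - w₀x³/(6L) = 8·6·(12/5)/6 - 8·(12/5)³/(6·6) = 2016/125 kN·m
Superposition: M = Σ M_i = -1764/125 kN·m ≈ -14.112000 kN·m

M(12/5) = -1764/125 kN·m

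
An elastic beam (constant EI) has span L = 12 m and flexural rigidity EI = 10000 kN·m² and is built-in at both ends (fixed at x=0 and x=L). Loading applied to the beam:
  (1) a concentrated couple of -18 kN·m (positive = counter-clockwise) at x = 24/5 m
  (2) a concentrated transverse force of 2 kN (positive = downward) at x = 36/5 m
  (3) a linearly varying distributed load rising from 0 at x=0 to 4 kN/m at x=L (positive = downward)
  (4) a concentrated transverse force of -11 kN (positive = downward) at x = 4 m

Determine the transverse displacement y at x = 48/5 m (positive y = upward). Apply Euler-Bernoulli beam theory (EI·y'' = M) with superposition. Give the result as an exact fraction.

Load 1 — applied couple M₀=-18 kN·m at a=24/5 m (b=L-a=36/5):
  y_1 = (R_Ax³/6 - M_Ax²/2 - M₀(x-a)²/2)/EI  [x>a] with R_A=-54/25, M_A=-54/25 = ((-54/25)·(48/5)³/6 - (-54/25)·(48/5)²/2 - (-18)·((48/5)-(24/5))²/2)/10000 = -2268/1953125 m
Load 2 — point force P=2 kN at a=36/5 m (b=L-a=24/5):
  y_2 = -Pa²(L-x)²(3bL-(3b+a)(L-x))/(6L³EI)  [x>a] = -2·(36/5)²·(12-(48/5))²·(3·(24/5)·12-(3·(24/5)+(36/5))·(12-(48/5)))/(6·12³·10000) = -6804/9765625 m
Load 3 — triangular load w₀=4 kN/m (0→w₀ over full span):
  y_3 = -w₀x²(L-x)²(x+2L)/(120LEI) = -4·(48/5)²·(12-(48/5))²·((48/5)+2·12)/(120·12·10000) = -48384/9765625 m
Load 4 — point force P=-11 kN at a=4 m (b=L-a=8):
  y_4 = -Pa²(L-x)²(3bL-(3b+a)(L-x))/(6L³EI)  [x>a] = -(-11)·4²·(12-(48/5))²·(3·8·12-(3·8+4)·(12-(48/5)))/(6·12³·10000) = 506/234375 m
Superposition: y = Σ y_i = -136334/29296875 m ≈ -0.004654 m

y(48/5) = -136334/29296875 m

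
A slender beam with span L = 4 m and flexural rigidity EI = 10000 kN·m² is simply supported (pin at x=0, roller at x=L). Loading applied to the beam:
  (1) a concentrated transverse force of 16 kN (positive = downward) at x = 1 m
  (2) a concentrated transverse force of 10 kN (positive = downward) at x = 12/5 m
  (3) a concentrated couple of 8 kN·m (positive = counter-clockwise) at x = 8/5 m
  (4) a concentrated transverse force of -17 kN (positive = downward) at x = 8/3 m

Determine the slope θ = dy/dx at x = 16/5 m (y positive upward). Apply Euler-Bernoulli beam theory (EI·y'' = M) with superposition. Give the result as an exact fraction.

Load 1 — point force P=16 kN at a=1 m (b=L-a=3):
  θ_1 = -Pa(2L²-6Lx+3x²+a²)/(6LEI)  [x>a] = -16·1·(2·4²-6·4·(16/5)+3·(16/5)²+1²)/(6·4·10000) = 109/125000 rad
Load 2 — point force P=10 kN at a=12/5 m (b=L-a=8/5):
  θ_2 = -Pa(2L²-6Lx+3x²+a²)/(6LEI)  [x>a] = -10·(12/5)·(2·4²-6·4·(16/5)+3·(16/5)²+(12/5)²)/(6·4·10000) = 13/15625 rad
Load 3 — applied couple M₀=8 kN·m at a=8/5 m (b=L-a=12/5):
  θ_3 = (M₀x²/(2L)-M₀(x-a)+C₁)/EI  [x>a] with C₁=M₀(3b²-L²)/(6L)=32/75 = (8·(16/5)²/(2·4)-8·((16/5)-(8/5))+(32/75))/10000 = -2/9375 rad
Load 4 — point force P=-17 kN at a=8/3 m (b=L-a=4/3):
  θ_4 = -Pa(2L²-6Lx+3x²+a²)/(6LEI)  [x>a] = -(-17)·(8/3)·(2·4²-6·4·(16/5)+3·(16/5)²+(8/3)²)/(6·4·10000) = -1666/1265625 rad
Superposition: θ = Σ θ_i = 353/2025000 rad ≈ 0.000174 rad

θ(16/5) = 353/2025000 rad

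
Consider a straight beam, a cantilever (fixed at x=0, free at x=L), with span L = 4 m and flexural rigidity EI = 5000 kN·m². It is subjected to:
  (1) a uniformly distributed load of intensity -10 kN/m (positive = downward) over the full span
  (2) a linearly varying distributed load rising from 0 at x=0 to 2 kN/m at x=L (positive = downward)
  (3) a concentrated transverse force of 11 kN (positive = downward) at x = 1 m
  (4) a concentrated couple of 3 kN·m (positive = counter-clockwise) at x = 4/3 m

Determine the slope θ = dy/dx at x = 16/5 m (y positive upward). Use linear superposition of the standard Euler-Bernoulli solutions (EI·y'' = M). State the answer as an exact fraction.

Load 1 — uniform load w=-10 kN/m over full span:
  θ_1 = -wx(x²-3Lx+3L²)/(6EI) = -(-10)·(16/5)·((16/5)²-3·4·(16/5)+3·4²)/(6·5000) = 992/46875 rad
Load 2 — triangular load w₀=2 kN/m (0→w₀ over full span):
  θ_2 = (w₀Lx²/4-w₀L²x/3-w₀x⁴/(24L))/EI = (2·4·(16/5)²/4-2·4²·(16/5)/3-2·(16/5)⁴/(24·4))/5000 = -3712/1171875 rad
Load 3 — point force P=11 kN at a=1 m (b=L-a=3):
  θ_3 = -Pa²/(2EI)  [x>a] = -11·1²/(2·5000) = -11/10000 rad
Load 4 — applied couple M₀=3 kN·m at a=4/3 m (b=L-a=8/3):
  θ_4 = M₀a/EI  [x>a] = 3·(4/3)/5000 = 1/1250 rad
Superposition: θ = Σ θ_i = 331783/18750000 rad ≈ 0.017695 rad

θ(16/5) = 331783/18750000 rad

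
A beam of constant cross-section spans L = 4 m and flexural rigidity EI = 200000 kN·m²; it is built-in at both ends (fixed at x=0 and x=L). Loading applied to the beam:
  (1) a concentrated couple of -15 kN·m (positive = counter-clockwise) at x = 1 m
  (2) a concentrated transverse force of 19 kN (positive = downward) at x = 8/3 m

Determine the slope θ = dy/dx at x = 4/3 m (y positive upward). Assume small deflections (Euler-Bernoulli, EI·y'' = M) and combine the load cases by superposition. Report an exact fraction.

θ(4/3) = -547/19440000 rad

Load 1 — applied couple M₀=-15 kN·m at a=1 m (b=L-a=3):
  θ_1 = (R_Ax²/2 - M_Ax - M₀(x-a))/EI  [x>a] with R_A=-135/32, M_A=45/16 = ((-135/32)·(4/3)²/2 - (45/16)·(4/3) - (-15)·((4/3)-1))/200000 = -1/80000 rad
Load 2 — point force P=19 kN at a=8/3 m (b=L-a=4/3):
  θ_2 = -Pb²x(2aL-(3a+b)x)/(2L³EI)  [x≤a] = -19·(4/3)²·(4/3)·(2·(8/3)·4-(3·(8/3)+(4/3))·(4/3))/(2·4³·200000) = -19/1215000 rad
Superposition: θ = Σ θ_i = -547/19440000 rad ≈ -0.000028 rad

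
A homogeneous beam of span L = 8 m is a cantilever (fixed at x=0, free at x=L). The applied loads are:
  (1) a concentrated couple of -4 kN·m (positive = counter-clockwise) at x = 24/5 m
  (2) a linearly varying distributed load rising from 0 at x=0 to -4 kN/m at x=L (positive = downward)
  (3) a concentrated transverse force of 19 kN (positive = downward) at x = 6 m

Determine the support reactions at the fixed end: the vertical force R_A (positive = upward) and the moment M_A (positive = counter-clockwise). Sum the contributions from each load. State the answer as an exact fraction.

R_A = 3 kN, M_A = 98/3 kN·m

Load 1 — applied couple M₀=-4 kN·m at a=24/5 m (b=L-a=16/5):
  R_A = 0 kN
  M_A = -M₀ = -(-4) = 4 kN·m
Load 2 — triangular load w₀=-4 kN/m (0→w₀ over full span):
  R_A = w₀L/2 = (-4)·8/2 = -16 kN
  M_A = w₀L²/3 = (-4)·8²/3 = -256/3 kN·m
Load 3 — point force P=19 kN at a=6 m (b=L-a=2):
  R_A = P = 19 kN
  M_A = Pa = 19·6 = 114 kN·m
Superposition: R_A = 3 kN, M_A = 98/3 kN·m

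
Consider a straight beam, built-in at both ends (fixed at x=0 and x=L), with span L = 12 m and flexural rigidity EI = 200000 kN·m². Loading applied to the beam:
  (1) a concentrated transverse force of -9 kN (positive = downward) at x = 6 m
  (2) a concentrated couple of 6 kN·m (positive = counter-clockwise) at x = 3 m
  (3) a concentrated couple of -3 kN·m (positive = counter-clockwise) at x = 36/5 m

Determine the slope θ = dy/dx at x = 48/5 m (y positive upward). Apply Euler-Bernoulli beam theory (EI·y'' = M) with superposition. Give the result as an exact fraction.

θ(48/5) = -7029/62500000 rad

Load 1 — point force P=-9 kN at a=6 m (b=L-a=6):
  θ_1 = Pa²(L-x)(2bL-(3b+a)(L-x))/(2L³EI)  [x>a] = (-9)·6²·(12-(48/5))·(2·6·12-(3·6+6)·(12-(48/5)))/(2·12³·200000) = -243/2500000 rad
Load 2 — applied couple M₀=6 kN·m at a=3 m (b=L-a=9):
  θ_2 = (R_Ax²/2 - M_Ax - M₀(x-a))/EI  [x>a] with R_A=9/16, M_A=-9/8 = ((9/16)·(48/5)²/2 - (-9/8)·(48/5) - 6·((48/5)-3))/200000 = -9/625000 rad
Load 3 — applied couple M₀=-3 kN·m at a=36/5 m (b=L-a=24/5):
  θ_3 = (R_Ax²/2 - M_Ax - M₀(x-a))/EI  [x>a] with R_A=-9/25, M_A=-24/25 = ((-9/25)·(48/5)²/2 - (-24/25)·(48/5) - (-3)·((48/5)-(36/5)))/200000 = -27/31250000 rad
Superposition: θ = Σ θ_i = -7029/62500000 rad ≈ -0.000112 rad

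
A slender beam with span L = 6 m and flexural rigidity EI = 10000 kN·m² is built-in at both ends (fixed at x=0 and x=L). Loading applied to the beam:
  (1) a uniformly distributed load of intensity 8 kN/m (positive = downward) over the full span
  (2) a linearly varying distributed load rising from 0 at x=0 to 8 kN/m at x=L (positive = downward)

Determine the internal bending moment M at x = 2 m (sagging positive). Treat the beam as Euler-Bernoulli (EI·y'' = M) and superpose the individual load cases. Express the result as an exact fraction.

M(2) = 496/45 kN·m

Load 1 — uniform load w=8 kN/m over full span:
  M_1 = wLx/2 - wL²/12 - wx²/2 = 8·6·2/2 - 8·6²/12 - 8·2²/2 = 8 kN·m
Load 2 — triangular load w₀=8 kN/m (0→w₀ over full span):
  M_2 = 3w₀Lx/20 - w₀L²/30 - w₀x³/(6L) = 3·8·6·2/20 - 8·6²/30 - 8·2³/(6·6) = 136/45 kN·m
Superposition: M = Σ M_i = 496/45 kN·m ≈ 11.022222 kN·m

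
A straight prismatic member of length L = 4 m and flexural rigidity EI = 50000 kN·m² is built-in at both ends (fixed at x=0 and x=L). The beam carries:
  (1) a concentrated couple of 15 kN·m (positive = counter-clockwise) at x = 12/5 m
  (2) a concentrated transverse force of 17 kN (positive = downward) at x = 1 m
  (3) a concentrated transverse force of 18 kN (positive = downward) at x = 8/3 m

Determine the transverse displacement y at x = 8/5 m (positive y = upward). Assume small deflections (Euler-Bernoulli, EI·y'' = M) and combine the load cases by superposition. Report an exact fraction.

Load 1 — applied couple M₀=15 kN·m at a=12/5 m (b=L-a=8/5):
  y_1 = (R_Ax³/6 - M_Ax²/2)/EI  [x≤a] with R_A=27/5, M_A=24/5 = ((27/5)·(8/5)³/6 - (24/5)·(8/5)²/2)/50000 = -96/1953125 m
Load 2 — point force P=17 kN at a=1 m (b=L-a=3):
  y_2 = -Pa²(L-x)²(3bL-(3b+a)(L-x))/(6L³EI)  [x>a] = -17·1²·(4-(8/5))²·(3·3·4-(3·3+1)·(4-(8/5)))/(6·4³·50000) = -153/2500000 m
Load 3 — point force P=18 kN at a=8/3 m (b=L-a=4/3):
  y_3 = -Pb²x²(3aL-(3a+b)x)/(6L³EI)  [x≤a] = -18·(4/3)²·(8/5)²·(3·(8/3)·4-(3·(8/3)+(4/3))·(8/5))/(6·4³·50000) = -256/3515625 m
Superposition: y = Σ y_i = -103033/562500000 m ≈ -0.000183 m

y(8/5) = -103033/562500000 m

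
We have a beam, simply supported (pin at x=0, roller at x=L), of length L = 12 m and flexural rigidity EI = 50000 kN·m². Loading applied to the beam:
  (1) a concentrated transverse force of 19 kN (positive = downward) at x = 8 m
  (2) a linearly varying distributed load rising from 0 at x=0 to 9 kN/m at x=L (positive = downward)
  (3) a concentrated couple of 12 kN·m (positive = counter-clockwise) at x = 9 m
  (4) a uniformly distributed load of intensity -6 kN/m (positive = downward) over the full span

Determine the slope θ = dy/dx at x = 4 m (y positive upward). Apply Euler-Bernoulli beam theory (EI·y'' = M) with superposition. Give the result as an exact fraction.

Load 1 — point force P=19 kN at a=8 m (b=L-a=4):
  θ_1 = -Pb(L²-b²-3x²)/(6LEI)  [x≤a] = -19·4·(12²-4²-3·4²)/(6·12·50000) = -19/11250 rad
Load 2 — triangular load w₀=9 kN/m (0→w₀ over full span):
  θ_2 = -w₀(7L⁴-30L²x²+15x⁴)/(360LEI) = -9·(7·12⁴-30·12²·4²+15·4⁴)/(360·12·50000) = -52/15625 rad
Load 3 — applied couple M₀=12 kN·m at a=9 m (b=L-a=3):
  θ_3 = (M₀x²/(2L)+C₁)/EI  [x≤a] with C₁=M₀(3b²-L²)/(6L)=-39/2 = (12·4²/(2·12)+(-39/2))/50000 = -23/100000 rad
Load 4 — uniform load w=-6 kN/m over full span:
  θ_4 = -w(L³-6Lx²+4x³)/(24EI) = -(-6)·(12³-6·12·4²+4·4³)/(24·50000) = 13/3125 rad
Superposition: θ = Σ θ_i = -4891/4500000 rad ≈ -0.001087 rad

θ(4) = -4891/4500000 rad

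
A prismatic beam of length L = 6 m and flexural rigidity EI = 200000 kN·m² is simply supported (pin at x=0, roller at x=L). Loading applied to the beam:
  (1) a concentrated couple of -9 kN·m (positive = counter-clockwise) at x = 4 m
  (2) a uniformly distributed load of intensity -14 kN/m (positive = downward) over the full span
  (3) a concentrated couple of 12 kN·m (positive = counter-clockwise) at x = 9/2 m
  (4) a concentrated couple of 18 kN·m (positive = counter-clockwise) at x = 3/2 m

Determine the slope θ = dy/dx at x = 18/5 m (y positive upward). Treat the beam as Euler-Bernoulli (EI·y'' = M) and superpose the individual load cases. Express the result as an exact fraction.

θ(18/5) = -43791/200000000 rad

Load 1 — applied couple M₀=-9 kN·m at a=4 m (b=L-a=2):
  θ_1 = (M₀x²/(2L)+C₁)/EI  [x≤a] with C₁=M₀(3b²-L²)/(6L)=6 = ((-9)·(18/5)²/(2·6)+6)/200000 = -93/5000000 rad
Load 2 — uniform load w=-14 kN/m over full span:
  θ_2 = -w(L³-6Lx²+4x³)/(24EI) = -(-14)·(6³-6·6·(18/5)²+4·(18/5)³)/(24·200000) = -2331/12500000 rad
Load 3 — applied couple M₀=12 kN·m at a=9/2 m (b=L-a=3/2):
  θ_3 = (M₀x²/(2L)+C₁)/EI  [x≤a] with C₁=M₀(3b²-L²)/(6L)=-39/4 = (12·(18/5)²/(2·6)+(-39/4))/200000 = 321/20000000 rad
Load 4 — applied couple M₀=18 kN·m at a=3/2 m (b=L-a=9/2):
  θ_4 = (M₀x²/(2L)-M₀(x-a)+C₁)/EI  [x>a] with C₁=M₀(3b²-L²)/(6L)=99/8 = (18·(18/5)²/(2·6)-18·((18/5)-(3/2))+(99/8))/200000 = -1197/40000000 rad
Superposition: θ = Σ θ_i = -43791/200000000 rad ≈ -0.000219 rad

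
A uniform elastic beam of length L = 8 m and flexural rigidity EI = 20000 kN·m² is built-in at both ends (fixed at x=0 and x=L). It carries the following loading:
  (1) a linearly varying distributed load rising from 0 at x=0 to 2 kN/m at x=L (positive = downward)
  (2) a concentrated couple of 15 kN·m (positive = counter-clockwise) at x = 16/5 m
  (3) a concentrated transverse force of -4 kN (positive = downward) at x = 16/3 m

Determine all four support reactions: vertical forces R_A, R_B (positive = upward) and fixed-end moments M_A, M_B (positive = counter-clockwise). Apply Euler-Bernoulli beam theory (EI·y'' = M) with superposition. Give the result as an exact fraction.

Load 1 — triangular load w₀=2 kN/m (0→w₀ over full span):
  R_A = 3w₀L/20 = 3·2·8/20 = 12/5 kN
  M_A = w₀L²/30 = 2·8²/30 = 64/15 kN·m
  R_B = 7w₀L/20 = 7·2·8/20 = 28/5 kN
  M_B = -w₀L²/20 = -2·8²/20 = -32/5 kN·m
Load 2 — applied couple M₀=15 kN·m at a=16/5 m (b=L-a=24/5):
  R_A = 6M₀ab/L³ = 6·15·(16/5)·(24/5)/8³ = 27/10 kN
  M_A = M₀b(2a-b)/L² = 15·(24/5)·(2·(16/5)-(24/5))/8² = 9/5 kN·m
  R_B = -6M₀ab/L³ = -6·15·(16/5)·(24/5)/8³ = -27/10 kN
  M_B = M₀a(2b-a)/L² = 15·(16/5)·(2·(24/5)-(16/5))/8² = 24/5 kN·m
Load 3 — point force P=-4 kN at a=16/3 m (b=L-a=8/3):
  R_A = Pb²(3a+b)/L³ = (-4)·(8/3)²·(3·(16/3)+(8/3))/8³ = -28/27 kN
  M_A = Pab²/L² = (-4)·(16/3)·(8/3)²/8² = -64/27 kN·m
  R_B = Pa²(a+3b)/L³ = (-4)·(16/3)²·((16/3)+3·(8/3))/8³ = -80/27 kN
  M_B = -Pa²b/L² = -(-4)·(16/3)²·(8/3)/8² = 128/27 kN·m
Superposition: R_A = 1097/270 kN, M_A = 499/135 kN·m, R_B = -17/270 kN, M_B = 424/135 kN·m

R_A = 1097/270 kN, M_A = 499/135 kN·m, R_B = -17/270 kN, M_B = 424/135 kN·m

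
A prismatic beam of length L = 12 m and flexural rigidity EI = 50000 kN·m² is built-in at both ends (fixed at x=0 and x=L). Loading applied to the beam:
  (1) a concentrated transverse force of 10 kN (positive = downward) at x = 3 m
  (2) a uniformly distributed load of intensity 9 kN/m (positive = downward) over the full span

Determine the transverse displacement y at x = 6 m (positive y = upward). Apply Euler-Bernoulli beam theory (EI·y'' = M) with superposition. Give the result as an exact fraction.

y(6) = -531/50000 m

Load 1 — point force P=10 kN at a=3 m (b=L-a=9):
  y_1 = -Pa²(L-x)²(3bL-(3b+a)(L-x))/(6L³EI)  [x>a] = -10·3²·(12-6)²·(3·9·12-(3·9+3)·(12-6))/(6·12³·50000) = -9/10000 m
Load 2 — uniform load w=9 kN/m over full span:
  y_2 = -wx²(L-x)²/(24EI) = -9·6²·(12-6)²/(24·50000) = -243/25000 m
Superposition: y = Σ y_i = -531/50000 m ≈ -0.010620 m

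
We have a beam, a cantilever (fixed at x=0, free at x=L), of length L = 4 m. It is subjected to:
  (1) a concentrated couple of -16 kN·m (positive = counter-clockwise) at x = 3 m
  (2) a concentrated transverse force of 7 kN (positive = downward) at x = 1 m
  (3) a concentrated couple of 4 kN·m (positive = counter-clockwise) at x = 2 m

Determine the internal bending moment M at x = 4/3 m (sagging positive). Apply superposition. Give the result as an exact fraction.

Load 1 — applied couple M₀=-16 kN·m at a=3 m (b=L-a=1):
  M_1 = M₀  [x≤a] = (-16) = -16 kN·m
Load 2 — point force P=7 kN at a=1 m (b=L-a=3):
  M_2 = 0  [x>a] = 0 kN·m
Load 3 — applied couple M₀=4 kN·m at a=2 m (b=L-a=2):
  M_3 = M₀  [x≤a] = 4 = 4 kN·m
Superposition: M = Σ M_i = -12 kN·m ≈ -12.000000 kN·m

M(4/3) = -12 kN·m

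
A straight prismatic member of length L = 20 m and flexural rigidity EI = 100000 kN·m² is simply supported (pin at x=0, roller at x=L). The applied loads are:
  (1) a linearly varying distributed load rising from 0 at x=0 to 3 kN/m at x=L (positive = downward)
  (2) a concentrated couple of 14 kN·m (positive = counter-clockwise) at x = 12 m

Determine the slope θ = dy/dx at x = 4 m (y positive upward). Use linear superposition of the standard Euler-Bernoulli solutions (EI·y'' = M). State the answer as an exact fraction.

θ(4) = -763/187500 rad

Load 1 — triangular load w₀=3 kN/m (0→w₀ over full span):
  θ_1 = -w₀(7L⁴-30L²x²+15x⁴)/(360LEI) = -3·(7·20⁴-30·20²·4²+15·4⁴)/(360·20·100000) = -182/46875 rad
Load 2 — applied couple M₀=14 kN·m at a=12 m (b=L-a=8):
  θ_2 = (M₀x²/(2L)+C₁)/EI  [x≤a] with C₁=M₀(3b²-L²)/(6L)=-364/15 = (14·4²/(2·20)+(-364/15))/100000 = -7/37500 rad
Superposition: θ = Σ θ_i = -763/187500 rad ≈ -0.004069 rad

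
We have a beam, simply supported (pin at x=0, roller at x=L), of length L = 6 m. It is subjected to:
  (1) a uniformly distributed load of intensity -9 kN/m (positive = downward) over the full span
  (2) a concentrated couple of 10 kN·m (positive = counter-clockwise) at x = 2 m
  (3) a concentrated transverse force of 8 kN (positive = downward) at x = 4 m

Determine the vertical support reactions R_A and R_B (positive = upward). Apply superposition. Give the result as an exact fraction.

R_A = -68/3 kN, R_B = -70/3 kN

Load 1 — uniform load w=-9 kN/m over full span:
  R_A = wL/2 = (-9)·6/2 = -27 kN
  R_B = wL/2 = (-9)·6/2 = -27 kN
Load 2 — applied couple M₀=10 kN·m at a=2 m (b=L-a=4):
  R_A = M₀/L = 10/6 = 5/3 kN
  R_B = -M₀/L = -10/6 = -5/3 kN
Load 3 — point force P=8 kN at a=4 m (b=L-a=2):
  R_A = Pb/L = 8·2/6 = 8/3 kN
  R_B = Pa/L = 8·4/6 = 16/3 kN
Superposition: R_A = -68/3 kN, R_B = -70/3 kN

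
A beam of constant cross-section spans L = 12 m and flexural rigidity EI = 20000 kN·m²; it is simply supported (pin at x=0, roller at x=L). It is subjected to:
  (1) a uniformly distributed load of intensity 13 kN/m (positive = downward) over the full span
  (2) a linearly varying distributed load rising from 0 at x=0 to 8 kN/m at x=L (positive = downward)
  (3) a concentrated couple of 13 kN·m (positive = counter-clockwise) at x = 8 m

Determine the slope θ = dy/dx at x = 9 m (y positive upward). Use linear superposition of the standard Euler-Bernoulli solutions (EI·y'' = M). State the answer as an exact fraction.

θ(9) = 102479/2400000 rad

Load 1 — uniform load w=13 kN/m over full span:
  θ_1 = -w(L³-6Lx²+4x³)/(24EI) = -13·(12³-6·12·9²+4·9³)/(24·20000) = 1287/40000 rad
Load 2 — triangular load w₀=8 kN/m (0→w₀ over full span):
  θ_2 = -w₀(7L⁴-30L²x²+15x⁴)/(360LEI) = -8·(7·12⁴-30·12²·9²+15·9⁴)/(360·12·20000) = 3939/400000 rad
Load 3 — applied couple M₀=13 kN·m at a=8 m (b=L-a=4):
  θ_3 = (M₀x²/(2L)-M₀(x-a)+C₁)/EI  [x>a] with C₁=M₀(3b²-L²)/(6L)=-52/3 = (13·9²/(2·12)-13·(9-8)+(-52/3))/20000 = 13/19200 rad
Superposition: θ = Σ θ_i = 102479/2400000 rad ≈ 0.042700 rad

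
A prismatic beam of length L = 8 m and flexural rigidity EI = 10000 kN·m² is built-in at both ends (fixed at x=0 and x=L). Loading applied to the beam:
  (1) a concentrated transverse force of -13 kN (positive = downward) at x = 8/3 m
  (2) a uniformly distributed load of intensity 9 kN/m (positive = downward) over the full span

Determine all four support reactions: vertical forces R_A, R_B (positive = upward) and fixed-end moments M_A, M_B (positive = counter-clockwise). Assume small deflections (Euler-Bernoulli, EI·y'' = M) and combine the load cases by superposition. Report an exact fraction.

Load 1 — point force P=-13 kN at a=8/3 m (b=L-a=16/3):
  R_A = Pb²(3a+b)/L³ = (-13)·(16/3)²·(3·(8/3)+(16/3))/8³ = -260/27 kN
  M_A = Pab²/L² = (-13)·(8/3)·(16/3)²/8² = -416/27 kN·m
  R_B = Pa²(a+3b)/L³ = (-13)·(8/3)²·((8/3)+3·(16/3))/8³ = -91/27 kN
  M_B = -Pa²b/L² = -(-13)·(8/3)²·(16/3)/8² = 208/27 kN·m
Load 2 — uniform load w=9 kN/m over full span:
  R_A = wL/2 = 9·8/2 = 36 kN
  M_A = wL²/12 = 9·8²/12 = 48 kN·m
  R_B = wL/2 = 9·8/2 = 36 kN
  M_B = -wL²/12 = -9·8²/12 = -48 kN·m
Superposition: R_A = 712/27 kN, M_A = 880/27 kN·m, R_B = 881/27 kN, M_B = -1088/27 kN·m

R_A = 712/27 kN, M_A = 880/27 kN·m, R_B = 881/27 kN, M_B = -1088/27 kN·m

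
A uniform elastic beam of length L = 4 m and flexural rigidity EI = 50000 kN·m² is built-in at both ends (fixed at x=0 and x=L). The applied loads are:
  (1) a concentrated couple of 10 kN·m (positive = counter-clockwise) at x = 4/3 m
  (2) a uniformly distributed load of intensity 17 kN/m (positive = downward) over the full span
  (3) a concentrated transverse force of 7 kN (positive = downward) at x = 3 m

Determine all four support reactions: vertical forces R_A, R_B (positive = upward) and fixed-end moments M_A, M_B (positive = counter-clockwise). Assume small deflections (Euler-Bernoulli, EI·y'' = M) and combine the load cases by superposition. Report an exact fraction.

R_A = 3689/96 kN, M_A = 1151/48 kN·m, R_B = 3511/96 kN, M_B = -1117/48 kN·m

Load 1 — applied couple M₀=10 kN·m at a=4/3 m (b=L-a=8/3):
  R_A = 6M₀ab/L³ = 6·10·(4/3)·(8/3)/4³ = 10/3 kN
  M_A = M₀b(2a-b)/L² = 10·(8/3)·(2·(4/3)-(8/3))/4² = 0 kN·m
  R_B = -6M₀ab/L³ = -6·10·(4/3)·(8/3)/4³ = -10/3 kN
  M_B = M₀a(2b-a)/L² = 10·(4/3)·(2·(8/3)-(4/3))/4² = 10/3 kN·m
Load 2 — uniform load w=17 kN/m over full span:
  R_A = wL/2 = 17·4/2 = 34 kN
  M_A = wL²/12 = 17·4²/12 = 68/3 kN·m
  R_B = wL/2 = 17·4/2 = 34 kN
  M_B = -wL²/12 = -17·4²/12 = -68/3 kN·m
Load 3 — point force P=7 kN at a=3 m (b=L-a=1):
  R_A = Pb²(3a+b)/L³ = 7·1²·(3·3+1)/4³ = 35/32 kN
  M_A = Pab²/L² = 7·3·1²/4² = 21/16 kN·m
  R_B = Pa²(a+3b)/L³ = 7·3²·(3+3·1)/4³ = 189/32 kN
  M_B = -Pa²b/L² = -7·3²·1/4² = -63/16 kN·m
Superposition: R_A = 3689/96 kN, M_A = 1151/48 kN·m, R_B = 3511/96 kN, M_B = -1117/48 kN·m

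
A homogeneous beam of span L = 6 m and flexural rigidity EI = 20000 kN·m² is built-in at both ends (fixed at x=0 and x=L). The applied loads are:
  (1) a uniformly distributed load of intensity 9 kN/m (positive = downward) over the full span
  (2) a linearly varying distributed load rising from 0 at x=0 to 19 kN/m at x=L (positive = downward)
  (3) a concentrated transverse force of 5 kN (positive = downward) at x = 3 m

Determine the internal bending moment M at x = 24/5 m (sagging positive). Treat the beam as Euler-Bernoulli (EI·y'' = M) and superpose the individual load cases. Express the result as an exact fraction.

M(24/5) = -459/500 kN·m

Load 1 — uniform load w=9 kN/m over full span:
  M_1 = wLx/2 - wL²/12 - wx²/2 = 9·6·(24/5)/2 - 9·6²/12 - 9·(24/5)²/2 = -27/25 kN·m
Load 2 — triangular load w₀=19 kN/m (0→w₀ over full span):
  M_2 = 3w₀Lx/20 - w₀L²/30 - w₀x³/(6L) = 3·19·6·(24/5)/20 - 19·6²/30 - 19·(24/5)³/(6·6) = 114/125 kN·m
Load 3 — point force P=5 kN at a=3 m (b=L-a=3):
  M_3 = Pa²(a+3b)(L-x)/L³ - Pa²b/L²  [x>a] = 5·3²·(3+3·3)·(6-(24/5))/6³ - 5·3²·3/6² = -3/4 kN·m
Superposition: M = Σ M_i = -459/500 kN·m ≈ -0.918000 kN·m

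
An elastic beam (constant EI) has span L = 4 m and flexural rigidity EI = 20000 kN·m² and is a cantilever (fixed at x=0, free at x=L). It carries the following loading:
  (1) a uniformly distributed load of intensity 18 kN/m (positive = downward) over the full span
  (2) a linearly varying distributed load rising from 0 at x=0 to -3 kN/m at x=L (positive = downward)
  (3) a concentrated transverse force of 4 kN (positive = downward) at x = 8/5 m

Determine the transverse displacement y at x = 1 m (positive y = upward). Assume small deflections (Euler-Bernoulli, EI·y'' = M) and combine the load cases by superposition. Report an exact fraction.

y(1) = -27013/9600000 m

Load 1 — uniform load w=18 kN/m over full span:
  y_1 = -wx²(x²-4Lx+6L²)/(24EI) = -18·1²·(1²-4·4·1+6·4²)/(24·20000) = -243/80000 m
Load 2 — triangular load w₀=-3 kN/m (0→w₀ over full span):
  y_2 = (w₀Lx³/12-w₀L²x²/6-w₀x⁵/(120L))/EI = ((-3)·4·1³/12-(-3)·4²·1²/6-(-3)·1⁵/(120·4))/20000 = 1121/3200000 m
Load 3 — point force P=4 kN at a=8/5 m (b=L-a=12/5):
  y_3 = -Px²(3a-x)/(6EI)  [x≤a] = -4·1²·(3·(8/5)-1)/(6·20000) = -19/150000 m
Superposition: y = Σ y_i = -27013/9600000 m ≈ -0.002814 m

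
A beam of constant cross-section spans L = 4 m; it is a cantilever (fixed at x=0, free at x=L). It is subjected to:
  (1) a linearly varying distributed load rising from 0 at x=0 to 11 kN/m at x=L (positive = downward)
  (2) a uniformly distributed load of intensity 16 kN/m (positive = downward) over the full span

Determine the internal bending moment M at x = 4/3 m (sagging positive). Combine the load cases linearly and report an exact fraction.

M(4/3) = -7072/81 kN·m

Load 1 — triangular load w₀=11 kN/m (0→w₀ over full span):
  M_1 = w₀Lx/2 - w₀L²/3 - w₀x³/(6L) = 11·4·(4/3)/2 - 11·4²/3 - 11·(4/3)³/(6·4) = -2464/81 kN·m
Load 2 — uniform load w=16 kN/m over full span:
  M_2 = -w(L-x)²/2 = -16·(4-(4/3))²/2 = -512/9 kN·m
Superposition: M = Σ M_i = -7072/81 kN·m ≈ -87.308642 kN·m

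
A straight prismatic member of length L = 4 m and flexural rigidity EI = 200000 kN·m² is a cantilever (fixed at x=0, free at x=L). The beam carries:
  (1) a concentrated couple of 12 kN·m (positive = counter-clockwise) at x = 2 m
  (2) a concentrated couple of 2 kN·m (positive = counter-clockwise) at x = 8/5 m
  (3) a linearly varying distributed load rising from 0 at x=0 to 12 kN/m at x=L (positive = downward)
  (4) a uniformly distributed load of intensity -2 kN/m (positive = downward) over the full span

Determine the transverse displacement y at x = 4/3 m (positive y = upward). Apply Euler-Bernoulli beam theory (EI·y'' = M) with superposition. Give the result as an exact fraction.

y(4/3) = -601/5062500 m

Load 1 — applied couple M₀=12 kN·m at a=2 m (b=L-a=2):
  y_1 = M₀x²/(2EI)  [x≤a] = 12·(4/3)²/(2·200000) = 1/18750 m
Load 2 — applied couple M₀=2 kN·m at a=8/5 m (b=L-a=12/5):
  y_2 = M₀x²/(2EI)  [x≤a] = 2·(4/3)²/(2·200000) = 1/112500 m
Load 3 — triangular load w₀=12 kN/m (0→w₀ over full span):
  y_3 = (w₀Lx³/12-w₀L²x²/6-w₀x⁵/(120L))/EI = (12·4·(4/3)³/12-12·4²·(4/3)²/6-12·(4/3)⁵/(120·4))/200000 = -902/3796875 m
Load 4 — uniform load w=-2 kN/m over full span:
  y_4 = -wx²(x²-4Lx+6L²)/(24EI) = -(-2)·(4/3)²·((4/3)²-4·4·(4/3)+6·4²)/(24·200000) = 43/759375 m
Superposition: y = Σ y_i = -601/5062500 m ≈ -0.000119 m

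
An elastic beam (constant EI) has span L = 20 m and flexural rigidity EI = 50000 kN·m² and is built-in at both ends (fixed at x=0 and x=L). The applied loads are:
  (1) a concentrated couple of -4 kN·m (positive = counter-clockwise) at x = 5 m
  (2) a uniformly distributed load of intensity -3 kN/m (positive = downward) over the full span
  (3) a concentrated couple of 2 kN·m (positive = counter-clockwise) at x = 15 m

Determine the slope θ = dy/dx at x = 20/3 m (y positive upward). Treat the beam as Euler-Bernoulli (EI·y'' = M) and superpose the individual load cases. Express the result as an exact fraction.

θ(20/3) = 773/270000 rad

Load 1 — applied couple M₀=-4 kN·m at a=5 m (b=L-a=15):
  θ_1 = (R_Ax²/2 - M_Ax - M₀(x-a))/EI  [x>a] with R_A=-9/40, M_A=3/4 = ((-9/40)·(20/3)²/2 - (3/4)·(20/3) - (-4)·((20/3)-5))/50000 = -1/15000 rad
Load 2 — uniform load w=-3 kN/m over full span:
  θ_2 = -wx(L-x)(L-2x)/(12EI) = -(-3)·(20/3)·(20-(20/3))·(20-2·(20/3))/(12·50000) = 2/675 rad
Load 3 — applied couple M₀=2 kN·m at a=15 m (b=L-a=5):
  θ_3 = (R_Ax²/2 - M_Ax)/EI  [x≤a] with R_A=9/80, M_A=5/8 = ((9/80)·(20/3)²/2 - (5/8)·(20/3))/50000 = -1/30000 rad
Superposition: θ = Σ θ_i = 773/270000 rad ≈ 0.002863 rad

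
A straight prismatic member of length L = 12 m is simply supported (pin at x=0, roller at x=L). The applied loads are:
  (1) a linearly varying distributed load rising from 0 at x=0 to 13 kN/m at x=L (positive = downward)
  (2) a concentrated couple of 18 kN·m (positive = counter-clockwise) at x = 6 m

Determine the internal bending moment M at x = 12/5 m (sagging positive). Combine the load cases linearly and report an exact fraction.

Load 1 — triangular load w₀=13 kN/m (0→w₀ over full span):
  M_1 = w₀Lx/6 - w₀x³/(6L) = 13·12·(12/5)/6 - 13·(12/5)³/(6·12) = 7488/125 kN·m
Load 2 — applied couple M₀=18 kN·m at a=6 m (b=L-a=6):
  M_2 = M₀x/L  [x≤a] = 18·(12/5)/12 = 18/5 kN·m
Superposition: M = Σ M_i = 7938/125 kN·m ≈ 63.504000 kN·m

M(12/5) = 7938/125 kN·m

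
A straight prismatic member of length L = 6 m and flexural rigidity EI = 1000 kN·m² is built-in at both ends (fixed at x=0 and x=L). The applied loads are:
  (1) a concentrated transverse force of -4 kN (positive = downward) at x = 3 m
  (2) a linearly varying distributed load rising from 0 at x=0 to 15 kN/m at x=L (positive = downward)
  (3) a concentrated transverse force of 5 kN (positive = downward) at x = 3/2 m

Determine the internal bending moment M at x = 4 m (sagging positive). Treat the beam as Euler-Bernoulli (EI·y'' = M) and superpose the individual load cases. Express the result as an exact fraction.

M(4) = 815/96 kN·m

Load 1 — point force P=-4 kN at a=3 m (b=L-a=3):
  M_1 = Pa²(a+3b)(L-x)/L³ - Pa²b/L²  [x>a] = (-4)·3²·(3+3·3)·(6-4)/6³ - (-4)·3²·3/6² = -1 kN·m
Load 2 — triangular load w₀=15 kN/m (0→w₀ over full span):
  M_2 = 3w₀Lx/20 - w₀L²/30 - w₀x³/(6L) = 3·15·6·4/20 - 15·6²/30 - 15·4³/(6·6) = 28/3 kN·m
Load 3 — point force P=5 kN at a=3/2 m (b=L-a=9/2):
  M_3 = Pa²(a+3b)(L-x)/L³ - Pa²b/L²  [x>a] = 5·(3/2)²·((3/2)+3·(9/2))·(6-4)/6³ - 5·(3/2)²·(9/2)/6² = 5/32 kN·m
Superposition: M = Σ M_i = 815/96 kN·m ≈ 8.489583 kN·m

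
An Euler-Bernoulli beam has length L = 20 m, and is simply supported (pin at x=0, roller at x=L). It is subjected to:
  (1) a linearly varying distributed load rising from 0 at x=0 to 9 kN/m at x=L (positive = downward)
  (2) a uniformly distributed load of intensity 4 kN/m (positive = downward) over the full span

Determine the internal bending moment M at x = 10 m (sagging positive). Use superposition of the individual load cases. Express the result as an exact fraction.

Load 1 — triangular load w₀=9 kN/m (0→w₀ over full span):
  M_1 = w₀Lx/6 - w₀x³/(6L) = 9·20·10/6 - 9·10³/(6·20) = 225 kN·m
Load 2 — uniform load w=4 kN/m over full span:
  M_2 = wx(L-x)/2 = 4·10·(20-10)/2 = 200 kN·m
Superposition: M = Σ M_i = 425 kN·m ≈ 425.000000 kN·m

M(10) = 425 kN·m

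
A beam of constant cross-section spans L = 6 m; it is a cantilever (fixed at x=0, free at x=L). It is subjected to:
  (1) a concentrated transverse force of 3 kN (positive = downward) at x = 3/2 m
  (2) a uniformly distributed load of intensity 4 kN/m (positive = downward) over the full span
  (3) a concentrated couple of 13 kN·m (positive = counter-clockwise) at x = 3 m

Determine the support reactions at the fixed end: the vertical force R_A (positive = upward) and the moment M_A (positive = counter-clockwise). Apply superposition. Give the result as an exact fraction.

R_A = 27 kN, M_A = 127/2 kN·m

Load 1 — point force P=3 kN at a=3/2 m (b=L-a=9/2):
  R_A = P = 3 kN
  M_A = Pa = 3·(3/2) = 9/2 kN·m
Load 2 — uniform load w=4 kN/m over full span:
  R_A = wL = 4·6 = 24 kN
  M_A = wL²/2 = 4·6²/2 = 72 kN·m
Load 3 — applied couple M₀=13 kN·m at a=3 m (b=L-a=3):
  R_A = 0 kN
  M_A = -M₀ = -13 kN·m
Superposition: R_A = 27 kN, M_A = 127/2 kN·m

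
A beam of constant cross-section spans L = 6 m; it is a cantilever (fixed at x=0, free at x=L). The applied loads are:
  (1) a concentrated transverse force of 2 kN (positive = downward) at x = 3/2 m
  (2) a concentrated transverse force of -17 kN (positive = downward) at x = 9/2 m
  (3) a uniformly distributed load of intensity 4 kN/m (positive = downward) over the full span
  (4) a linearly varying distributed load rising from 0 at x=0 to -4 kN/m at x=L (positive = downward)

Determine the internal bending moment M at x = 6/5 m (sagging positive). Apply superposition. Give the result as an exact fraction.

Load 1 — point force P=2 kN at a=3/2 m (b=L-a=9/2):
  M_1 = -P(a-x)  [x≤a] = -2·((3/2)-(6/5)) = -3/5 kN·m
Load 2 — point force P=-17 kN at a=9/2 m (b=L-a=3/2):
  M_2 = -P(a-x)  [x≤a] = -(-17)·((9/2)-(6/5)) = 561/10 kN·m
Load 3 — uniform load w=4 kN/m over full span:
  M_3 = -w(L-x)²/2 = -4·(6-(6/5))²/2 = -1152/25 kN·m
Load 4 — triangular load w₀=-4 kN/m (0→w₀ over full span):
  M_4 = w₀Lx/2 - w₀L²/3 - w₀x³/(6L) = (-4)·6·(6/5)/2 - (-4)·6²/3 - (-4)·(6/5)³/(6·6) = 4224/125 kN·m
Superposition: M = Σ M_i = 10803/250 kN·m ≈ 43.212000 kN·m

M(6/5) = 10803/250 kN·m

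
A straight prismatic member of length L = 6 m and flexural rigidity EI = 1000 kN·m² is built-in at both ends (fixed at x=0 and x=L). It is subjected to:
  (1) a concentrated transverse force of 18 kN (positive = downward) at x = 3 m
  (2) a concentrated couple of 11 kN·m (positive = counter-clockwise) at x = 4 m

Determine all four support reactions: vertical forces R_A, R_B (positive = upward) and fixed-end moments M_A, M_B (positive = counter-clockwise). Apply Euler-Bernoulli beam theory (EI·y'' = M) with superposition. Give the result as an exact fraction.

Load 1 — point force P=18 kN at a=3 m (b=L-a=3):
  R_A = Pb²(3a+b)/L³ = 18·3²·(3·3+3)/6³ = 9 kN
  M_A = Pab²/L² = 18·3·3²/6² = 27/2 kN·m
  R_B = Pa²(a+3b)/L³ = 18·3²·(3+3·3)/6³ = 9 kN
  M_B = -Pa²b/L² = -18·3²·3/6² = -27/2 kN·m
Load 2 — applied couple M₀=11 kN·m at a=4 m (b=L-a=2):
  R_A = 6M₀ab/L³ = 6·11·4·2/6³ = 22/9 kN
  M_A = M₀b(2a-b)/L² = 11·2·(2·4-2)/6² = 11/3 kN·m
  R_B = -6M₀ab/L³ = -6·11·4·2/6³ = -22/9 kN
  M_B = M₀a(2b-a)/L² = 11·4·(2·2-4)/6² = 0 kN·m
Superposition: R_A = 103/9 kN, M_A = 103/6 kN·m, R_B = 59/9 kN, M_B = -27/2 kN·m

R_A = 103/9 kN, M_A = 103/6 kN·m, R_B = 59/9 kN, M_B = -27/2 kN·m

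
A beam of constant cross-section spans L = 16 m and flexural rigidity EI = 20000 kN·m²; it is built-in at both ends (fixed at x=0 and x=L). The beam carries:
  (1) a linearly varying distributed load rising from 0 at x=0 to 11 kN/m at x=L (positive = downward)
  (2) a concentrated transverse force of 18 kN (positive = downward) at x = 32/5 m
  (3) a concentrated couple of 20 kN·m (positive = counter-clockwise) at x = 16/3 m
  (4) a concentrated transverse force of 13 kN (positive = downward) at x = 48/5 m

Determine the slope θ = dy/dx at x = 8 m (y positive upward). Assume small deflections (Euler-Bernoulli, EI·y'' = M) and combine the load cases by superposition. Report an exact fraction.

Load 1 — triangular load w₀=11 kN/m (0→w₀ over full span):
  θ_1 = -w₀(2x(L-x)(L-2x)(x+2L)+x²(L-x)²)/(120LEI) = -11·(2·8·(16-8)·(16-2·8)·(8+2·16)+8²·(16-8)²)/(120·16·20000) = -11/9375 rad
Load 2 — point force P=18 kN at a=32/5 m (b=L-a=48/5):
  θ_2 = Pa²(L-x)(2bL-(3b+a)(L-x))/(2L³EI)  [x>a] = 18·(32/5)²·(16-8)·(2·(48/5)·16-(3·(48/5)+(32/5))·(16-8))/(2·16³·20000) = 72/78125 rad
Load 3 — applied couple M₀=20 kN·m at a=16/3 m (b=L-a=32/3):
  θ_3 = (R_Ax²/2 - M_Ax - M₀(x-a))/EI  [x>a] with R_A=5/3, M_A=0 = ((5/3)·8²/2 - 0·8 - 20·(8-(16/3)))/20000 = 0 rad
Load 4 — point force P=13 kN at a=48/5 m (b=L-a=32/5):
  θ_4 = -Pb²x(2aL-(3a+b)x)/(2L³EI)  [x≤a] = -13·(32/5)²·8·(2·(48/5)·16-(3·(48/5)+(32/5))·8)/(2·16³·20000) = -52/78125 rad
Superposition: θ = Σ θ_i = -43/46875 rad ≈ -0.000917 rad

θ(8) = -43/46875 rad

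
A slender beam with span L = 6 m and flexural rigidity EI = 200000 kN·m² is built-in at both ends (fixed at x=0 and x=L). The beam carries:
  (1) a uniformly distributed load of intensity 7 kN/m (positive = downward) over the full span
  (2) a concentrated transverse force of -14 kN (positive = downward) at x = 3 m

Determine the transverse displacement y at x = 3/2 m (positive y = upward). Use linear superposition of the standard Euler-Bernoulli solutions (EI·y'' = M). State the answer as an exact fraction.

y(3/2) = -693/25600000 m

Load 1 — uniform load w=7 kN/m over full span:
  y_1 = -wx²(L-x)²/(24EI) = -7·(3/2)²·(6-(3/2))²/(24·200000) = -1701/25600000 m
Load 2 — point force P=-14 kN at a=3 m (b=L-a=3):
  y_2 = -Pb²x²(3aL-(3a+b)x)/(6L³EI)  [x≤a] = -(-14)·3²·(3/2)²·(3·3·6-(3·3+3)·(3/2))/(6·6³·200000) = 63/1600000 m
Superposition: y = Σ y_i = -693/25600000 m ≈ -0.000027 m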